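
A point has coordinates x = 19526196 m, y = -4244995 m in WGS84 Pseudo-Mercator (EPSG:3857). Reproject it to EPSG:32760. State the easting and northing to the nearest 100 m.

Web Mercator inverse (R = 6378137 m) → φ = -35.59469945°, λ = 175.40680308°.
UTM 60S forward: E = 355671.770 m, N = 6059835.649 m.

E 355700 m, N 6059800 m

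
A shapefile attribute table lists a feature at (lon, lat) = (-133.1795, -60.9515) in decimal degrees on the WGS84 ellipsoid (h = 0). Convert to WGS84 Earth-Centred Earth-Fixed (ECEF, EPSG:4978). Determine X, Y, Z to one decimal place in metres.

X -2124610.1 m, Y -2264102.7 m, Z -5552720.6 m

WGS84: a = 6378137 m, e² = 0.006694380; N(φ) = a/√(1−e²sin²φ) = 6394515.537 m.
X = (N+h)·cosφ·cosλ = -2124610.062 m; Y = (N+h)·cosφ·sinλ = -2264102.735 m; Z = (N(1−e²)+h)·sinφ = -5552720.555 m.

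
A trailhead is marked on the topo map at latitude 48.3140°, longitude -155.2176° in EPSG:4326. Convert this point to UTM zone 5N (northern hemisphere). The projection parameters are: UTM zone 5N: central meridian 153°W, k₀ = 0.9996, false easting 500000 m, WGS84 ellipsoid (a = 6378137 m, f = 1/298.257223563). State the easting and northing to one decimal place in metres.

E 335588.0 m, N 5353577.7 m

Zone 5 central meridian λ₀ = 6×5 − 183 = -153°; Δλ = -2.2176°.
Transverse Mercator on WGS84 with k₀ = 0.9996 gives E = 335588.027 m, N = 5353577.662 m.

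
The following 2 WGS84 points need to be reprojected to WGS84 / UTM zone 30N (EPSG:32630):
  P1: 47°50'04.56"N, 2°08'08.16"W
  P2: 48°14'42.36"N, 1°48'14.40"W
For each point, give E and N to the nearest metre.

P1: E 564686 m, N 5298279 m; P2: E 588792 m, N 5344234 m

UTM zone 30N: λ₀ = -3°, k₀ = 0.9996.
P1 (47.8346°, -2.1356°) → (564685.951, 5298278.651) m.
P2 (48.2451°, -1.8040°) → (588792.090, 5344234.043) m.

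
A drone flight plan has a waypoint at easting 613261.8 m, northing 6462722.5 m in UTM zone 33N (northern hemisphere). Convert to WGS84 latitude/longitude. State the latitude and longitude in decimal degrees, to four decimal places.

Zone 33N: λ₀ = 15°, k₀ = 0.9996, false easting 500000 m.
Meridian distance M = (N − FN)/k₀ = 6465308.6 m.
Inverse transverse Mercator on WGS84 gives φ = 58.29090023°, λ = 16.93200043°.

lat 58.2909°, lon 16.9320°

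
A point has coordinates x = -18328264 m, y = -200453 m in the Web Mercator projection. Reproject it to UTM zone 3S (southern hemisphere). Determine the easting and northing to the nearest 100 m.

E 539400 m, N 9801000 m

Web Mercator inverse (R = 6378137 m) → φ = -1.80040358°, λ = -164.64559683°.
UTM 3S forward: E = 539417.115 m, N = 9800996.822 m.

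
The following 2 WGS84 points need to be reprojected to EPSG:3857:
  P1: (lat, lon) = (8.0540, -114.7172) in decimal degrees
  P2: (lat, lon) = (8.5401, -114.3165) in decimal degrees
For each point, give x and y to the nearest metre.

Web Mercator: x = R·λ, y = R·ln tan(π/4+φ/2), R = 6378137 m.
P1 (8.0540°, -114.7172°) → (-12770260.289, 899534.482) m.
P2 (8.5401°, -114.3165°) → (-12725654.569, 954219.431) m.

P1: x -12770260 m, y 899534 m; P2: x -12725655 m, y 954219 m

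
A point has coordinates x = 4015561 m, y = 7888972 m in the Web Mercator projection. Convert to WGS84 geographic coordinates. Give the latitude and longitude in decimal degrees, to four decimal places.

lat 57.6251°, lon 36.0724°

R = 6378137 m. λ = x/R = 36.07239821°.
φ = 2·arctan(exp(y/R)) − 90° = 2·arctan(3.44484) − 90° = 57.62510156°.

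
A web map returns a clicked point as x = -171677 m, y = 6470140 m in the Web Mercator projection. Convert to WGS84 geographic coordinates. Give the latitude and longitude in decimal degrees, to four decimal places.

lat 50.1376°, lon -1.5422°

R = 6378137 m. λ = x/R = -1.54220073°.
φ = 2·arctan(exp(y/R)) − 90° = 2·arctan(2.75778) − 90° = 50.13760042°.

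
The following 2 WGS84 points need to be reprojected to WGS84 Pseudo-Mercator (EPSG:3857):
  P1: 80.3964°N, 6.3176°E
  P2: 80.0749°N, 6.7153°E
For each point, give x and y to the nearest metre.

P1: x 703272 m, y 15797950 m; P2: x 747544 m, y 15586906 m

Web Mercator: x = R·λ, y = R·ln tan(π/4+φ/2), R = 6378137 m.
P1 (80.3964°, 6.3176°) → (703272.015, 15797950.491) m.
P2 (80.0749°, 6.7153°) → (747543.777, 15586905.632) m.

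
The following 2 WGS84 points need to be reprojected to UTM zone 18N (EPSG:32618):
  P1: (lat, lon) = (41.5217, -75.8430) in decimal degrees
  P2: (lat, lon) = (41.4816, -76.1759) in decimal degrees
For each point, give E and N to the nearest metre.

UTM zone 18N: λ₀ = -75°, k₀ = 0.9996.
P1 (41.5217°, -75.8430°) → (429664.064, 4597016.363) m.
P2 (41.4816°, -76.1759°) → (401827.495, 4592888.813) m.

P1: E 429664 m, N 4597016 m; P2: E 401827 m, N 4592889 m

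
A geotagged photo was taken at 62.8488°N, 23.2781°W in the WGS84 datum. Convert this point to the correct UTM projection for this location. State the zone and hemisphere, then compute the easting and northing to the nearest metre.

Longitude -23.2781° lies in the 6° band [-24°, -18°), giving zone 27; latitude is north of the equator, so 27N.
Zone 27 central meridian λ₀ = 6×27 − 183 = -21°; Δλ = -2.2781°.
Transverse Mercator on WGS84 with k₀ = 0.9996 gives E = 384029.844 m, N = 6970794.971 m.

Zone 27N: E 384030 m, N 6970795 m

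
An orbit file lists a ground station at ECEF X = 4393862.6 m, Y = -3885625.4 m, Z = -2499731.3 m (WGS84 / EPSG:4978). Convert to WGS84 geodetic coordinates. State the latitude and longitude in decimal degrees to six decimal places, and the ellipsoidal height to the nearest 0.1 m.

λ = atan2(Y, X) = -41.48730052°; p = √(X²+Y²) = 5865502.0 m.
Bowring's method on WGS84 (a = 6378137 m, b = 6356752.314 m) gives φ = -23.22160036°, h = 1116.503 m.

lat -23.221600°, lon -41.487301°, h 1116.5 m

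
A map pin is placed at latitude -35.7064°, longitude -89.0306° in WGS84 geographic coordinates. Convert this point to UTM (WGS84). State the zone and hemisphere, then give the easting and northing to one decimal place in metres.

Zone 16S: E 316298.5 m, N 6046714.9 m

Longitude -89.0306° lies in the 6° band [-90°, -84°), giving zone 16; latitude is south of the equator, so 16S.
Zone 16 central meridian λ₀ = 6×16 − 183 = -87°; Δλ = -2.0306°.
Transverse Mercator on WGS84 with k₀ = 0.9996 gives E = 316298.529 m, N = 6046714.947 m.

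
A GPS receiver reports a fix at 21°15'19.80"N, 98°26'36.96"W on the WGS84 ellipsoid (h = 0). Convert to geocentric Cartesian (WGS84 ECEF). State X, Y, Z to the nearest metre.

X -873213 m, Y -5882410 m, Z 2297782 m

WGS84: a = 6378137 m, e² = 0.006694380; N(φ) = a/√(1−e²sin²φ) = 6380944.649 m.
X = (N+h)·cosφ·cosλ = -873213.127 m; Y = (N+h)·cosφ·sinλ = -5882409.790 m; Z = (N(1−e²)+h)·sinφ = 2297782.036 m.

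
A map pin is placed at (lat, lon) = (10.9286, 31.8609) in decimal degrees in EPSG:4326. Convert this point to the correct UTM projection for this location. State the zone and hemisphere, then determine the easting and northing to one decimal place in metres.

Longitude 31.8609° lies in the 6° band [30°, 36°), giving zone 36; latitude is north of the equator, so 36N.
Zone 36 central meridian λ₀ = 6×36 − 183 = 33°; Δλ = -1.1391°.
Transverse Mercator on WGS84 with k₀ = 0.9996 gives E = 375522.825 m, N = 1208319.331 m.

Zone 36N: E 375522.8 m, N 1208319.3 m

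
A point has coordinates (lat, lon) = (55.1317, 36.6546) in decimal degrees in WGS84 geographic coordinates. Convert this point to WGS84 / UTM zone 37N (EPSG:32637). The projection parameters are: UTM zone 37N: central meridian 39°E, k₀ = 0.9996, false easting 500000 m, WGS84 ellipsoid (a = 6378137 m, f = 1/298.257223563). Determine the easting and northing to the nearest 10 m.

Zone 37 central meridian λ₀ = 6×37 − 183 = 39°; Δλ = -2.3454°.
Transverse Mercator on WGS84 with k₀ = 0.9996 gives E = 350474.476 m, N = 6111958.576 m.

E 350470 m, N 6111960 m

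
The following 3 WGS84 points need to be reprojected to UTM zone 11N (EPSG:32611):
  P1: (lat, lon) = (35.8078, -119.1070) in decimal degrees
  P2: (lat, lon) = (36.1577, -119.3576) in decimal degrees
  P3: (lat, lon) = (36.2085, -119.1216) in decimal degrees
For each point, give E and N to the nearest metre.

P1: E 309628 m, N 3964680 m; P2: E 287921 m, N 4004015 m; P3: E 309277 m, N 4009161 m

UTM zone 11N: λ₀ = -117°, k₀ = 0.9996.
P1 (35.8078°, -119.1070°) → (309627.730, 3964679.508) m.
P2 (36.1577°, -119.3576°) → (287920.629, 4004015.158) m.
P3 (36.2085°, -119.1216°) → (309276.552, 4009161.042) m.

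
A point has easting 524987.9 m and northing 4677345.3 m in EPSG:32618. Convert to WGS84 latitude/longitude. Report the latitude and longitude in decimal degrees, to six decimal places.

Zone 18N: λ₀ = -75°, k₀ = 0.9996, false easting 500000 m.
Meridian distance M = (N − FN)/k₀ = 4679217.0 m.
Inverse transverse Mercator on WGS84 gives φ = 42.24790015°, λ = -74.69709962°.

lat 42.247900°, lon -74.697100°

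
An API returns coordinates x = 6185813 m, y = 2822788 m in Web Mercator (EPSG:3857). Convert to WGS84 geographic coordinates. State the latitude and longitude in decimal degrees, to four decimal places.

lat 24.5681°, lon 55.5681°

R = 6378137 m. λ = x/R = 55.56810363°.
φ = 2·arctan(exp(y/R)) − 90° = 2·arctan(1.55671) − 90° = 24.56810034°.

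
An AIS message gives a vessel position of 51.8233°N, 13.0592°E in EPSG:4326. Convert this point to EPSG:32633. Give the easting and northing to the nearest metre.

E 366245 m, N 5743167 m

Zone 33 central meridian λ₀ = 6×33 − 183 = 15°; Δλ = -1.9408°.
Transverse Mercator on WGS84 with k₀ = 0.9996 gives E = 366245.087 m, N = 5743166.555 m.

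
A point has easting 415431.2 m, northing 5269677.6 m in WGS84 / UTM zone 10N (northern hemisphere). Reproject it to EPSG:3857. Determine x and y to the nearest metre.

Unproject from UTM 10N (λ₀ = -123°) → φ = 47.57499980°, λ = -124.12450015°.
Web Mercator (R = 6378137 m): x = -13817476.152 m, y = 6036438.952 m.

x -13817476 m, y 6036439 m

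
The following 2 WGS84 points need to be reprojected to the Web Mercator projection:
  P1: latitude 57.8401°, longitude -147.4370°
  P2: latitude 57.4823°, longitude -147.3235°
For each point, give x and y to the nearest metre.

Web Mercator: x = R·λ, y = R·ln tan(π/4+φ/2), R = 6378137 m.
P1 (57.8401°, -147.4370°) → (-16412611.764, 7933802.281) m.
P2 (57.4823°, -147.3235°) → (-16399977.002, 7859342.256) m.

P1: x -16412612 m, y 7933802 m; P2: x -16399977 m, y 7859342 m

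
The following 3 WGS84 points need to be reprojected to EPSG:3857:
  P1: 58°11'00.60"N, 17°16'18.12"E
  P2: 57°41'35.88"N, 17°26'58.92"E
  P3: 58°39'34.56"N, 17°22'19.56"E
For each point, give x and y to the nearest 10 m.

P1: x 1922680 m, y 8005960 m; P2: x 1942490 m, y 7903160 m; P3: x 1933850 m, y 8107170 m

Web Mercator: x = R·λ, y = R·ln tan(π/4+φ/2), R = 6378137 m.
P1 (58.1835°, 17.2717°) → (1922676.849, 8005964.346) m.
P2 (57.6933°, 17.4497°) → (1942491.718, 7903163.532) m.
P3 (58.6596°, 17.3721°) → (1933853.326, 8107174.311) m.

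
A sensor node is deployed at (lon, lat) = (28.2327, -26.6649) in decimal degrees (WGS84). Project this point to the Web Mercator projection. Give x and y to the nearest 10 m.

Web Mercator is spherical with R = a = 6378137 m.
x = R·λ = 6378137 × 0.492753572 = 3142849.788 m.
y = R·ln tan(π/4 + φ/2) = 6378137 × -0.483161063 = -3081667.452 m.

x 3142850 m, y -3081670 m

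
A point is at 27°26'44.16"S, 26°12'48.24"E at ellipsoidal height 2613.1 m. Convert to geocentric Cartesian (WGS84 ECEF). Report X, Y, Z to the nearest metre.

WGS84: a = 6378137 m, e² = 0.006694380; N(φ) = a/√(1−e²sin²φ) = 6382677.073 m.
X = (N+h)·cosφ·cosλ = 5083835.520 m; Y = (N+h)·cosφ·sinλ = 2503034.230 m; Z = (N(1−e²)+h)·sinφ = -2923326.356 m.

X 5083836 m, Y 2503034 m, Z -2923326 m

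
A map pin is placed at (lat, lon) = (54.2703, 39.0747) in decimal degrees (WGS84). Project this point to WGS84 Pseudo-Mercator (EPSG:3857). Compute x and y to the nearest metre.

Web Mercator is spherical with R = a = 6378137 m.
x = R·λ = 6378137 × 0.681982169 = 4349775.707 m.
y = R·ln tan(π/4 + φ/2) = 6378137 × 1.132229520 = 7221514.993 m.

x 4349776 m, y 7221515 m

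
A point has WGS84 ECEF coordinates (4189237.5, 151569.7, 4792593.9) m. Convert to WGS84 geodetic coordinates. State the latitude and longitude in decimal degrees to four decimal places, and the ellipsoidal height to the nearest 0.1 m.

lat 49.0151°, lon 2.0721°, h 1236.8 m

λ = atan2(Y, X) = 2.07209968°; p = √(X²+Y²) = 4191978.6 m.
Bowring's method on WGS84 (a = 6378137 m, b = 6356752.314 m) gives φ = 49.01510020°, h = 1236.756 m.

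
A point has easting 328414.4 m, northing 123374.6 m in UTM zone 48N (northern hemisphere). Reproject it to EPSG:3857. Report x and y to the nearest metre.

Unproject from UTM 48N (λ₀ = 105°) → φ = 1.11580040°, λ = 103.45790037°.
Web Mercator (R = 6378137 m): x = 11516880.788 m, y = 124218.185 m.

x 11516881 m, y 124218 m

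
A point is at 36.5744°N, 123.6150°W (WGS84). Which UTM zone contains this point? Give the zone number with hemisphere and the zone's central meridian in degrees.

Zone 10N, central meridian -123°

UTM zone = ⌊(λ + 180)/6⌋ + 1; -123.6150° ∈ [-126°, -120°) → zone 10.
Hemisphere: N (φ ≥ 0).
Central meridian λ₀ = 6×10 − 183 = -123°.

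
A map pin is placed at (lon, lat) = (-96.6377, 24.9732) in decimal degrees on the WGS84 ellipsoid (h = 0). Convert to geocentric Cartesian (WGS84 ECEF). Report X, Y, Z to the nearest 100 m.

X -668700 m, Y -5746500 m, Z 2676400 m

WGS84: a = 6378137 m, e² = 0.006694380; N(φ) = a/√(1−e²sin²φ) = 6381945.797 m.
X = (N+h)·cosφ·cosλ = -668723.504 m; Y = (N+h)·cosφ·sinλ = -5746489.019 m; Z = (N(1−e²)+h)·sinφ = 2676383.606 m.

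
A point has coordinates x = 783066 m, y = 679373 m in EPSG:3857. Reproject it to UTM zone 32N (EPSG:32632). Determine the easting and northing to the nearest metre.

E 282463 m, N 673705 m

Web Mercator inverse (R = 6378137 m) → φ = 6.09140388°, λ = 7.03440156°.
UTM 32N forward: E = 282462.845 m, N = 673704.646 m.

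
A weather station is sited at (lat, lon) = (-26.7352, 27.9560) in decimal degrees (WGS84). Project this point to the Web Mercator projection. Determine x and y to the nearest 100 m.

x 3112000 m, y -3090400 m

Web Mercator is spherical with R = a = 6378137 m.
x = R·λ = 6378137 × 0.487924246 = 3112047.685 m.
y = R·ln tan(π/4 + φ/2) = 6378137 × -0.484534475 = -3090427.263 m.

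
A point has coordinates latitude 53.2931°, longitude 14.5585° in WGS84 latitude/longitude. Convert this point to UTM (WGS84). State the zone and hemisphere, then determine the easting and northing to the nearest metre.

Longitude 14.5585° lies in the 6° band [12°, 18°), giving zone 33; latitude is north of the equator, so 33N.
Zone 33 central meridian λ₀ = 6×33 − 183 = 15°; Δλ = -0.4415°.
Transverse Mercator on WGS84 with k₀ = 0.9996 gives E = 470571.895 m, N = 5904967.193 m.

Zone 33N: E 470572 m, N 5904967 m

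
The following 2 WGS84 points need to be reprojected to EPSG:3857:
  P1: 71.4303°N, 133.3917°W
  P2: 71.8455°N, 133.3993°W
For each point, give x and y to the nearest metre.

Web Mercator: x = R·λ, y = R·ln tan(π/4+φ/2), R = 6378137 m.
P1 (71.4303°, -133.3917°) → (-14849096.120, 11551031.627) m.
P2 (71.8455°, -133.3993°) → (-14849942.148, 11697757.544) m.

P1: x -14849096 m, y 11551032 m; P2: x -14849942 m, y 11697758 m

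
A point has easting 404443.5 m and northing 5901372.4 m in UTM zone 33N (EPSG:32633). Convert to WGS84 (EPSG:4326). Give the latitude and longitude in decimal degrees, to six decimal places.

lat 53.253000°, lon 13.567701°

Zone 33N: λ₀ = 15°, k₀ = 0.9996, false easting 500000 m.
Meridian distance M = (N − FN)/k₀ = 5903733.9 m.
Inverse transverse Mercator on WGS84 gives φ = 53.25299986°, λ = 13.56770051°.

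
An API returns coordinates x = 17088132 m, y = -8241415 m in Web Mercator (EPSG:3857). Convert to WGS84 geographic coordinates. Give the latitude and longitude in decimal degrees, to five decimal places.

lat -59.28120°, lon 153.50530°

R = 6378137 m. λ = x/R = 153.50530153°.
φ = 2·arctan(exp(y/R)) − 90° = 2·arctan(0.27468) − 90° = -59.28120082°.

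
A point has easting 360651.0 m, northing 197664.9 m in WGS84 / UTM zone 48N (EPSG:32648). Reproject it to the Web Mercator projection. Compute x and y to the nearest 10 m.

Unproject from UTM 48N (λ₀ = 105°) → φ = 1.78790044°, λ = 103.74720017°.
Web Mercator (R = 6378137 m): x = 11549085.494 m, y = 199060.475 m.

x 11549090 m, y 199060 m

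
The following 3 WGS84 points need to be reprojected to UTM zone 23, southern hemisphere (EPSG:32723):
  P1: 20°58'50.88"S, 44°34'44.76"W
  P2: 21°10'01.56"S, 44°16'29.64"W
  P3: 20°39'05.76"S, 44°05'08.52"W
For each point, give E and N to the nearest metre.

P1: E 543750 m, N 7679920 m; P2: E 575276 m, N 7659187 m; P3: E 595244 m, N 7716142 m

UTM zone 23S: λ₀ = -45°, k₀ = 0.9996.
P1 (-20.9808°, -44.5791°) → (543749.524, 7679919.738) m.
P2 (-21.1671°, -44.2749°) → (575276.086, 7659186.763) m.
P3 (-20.6516°, -44.0857°) → (595243.922, 7716141.928) m.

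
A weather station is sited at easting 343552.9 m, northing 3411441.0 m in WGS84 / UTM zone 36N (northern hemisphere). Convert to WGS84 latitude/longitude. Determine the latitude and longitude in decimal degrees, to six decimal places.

Zone 36N: λ₀ = 33°, k₀ = 0.9996, false easting 500000 m.
Meridian distance M = (N − FN)/k₀ = 3412806.1 m.
Inverse transverse Mercator on WGS84 gives φ = 30.82580012°, λ = 31.36430044°.

lat 30.825800°, lon 31.364300°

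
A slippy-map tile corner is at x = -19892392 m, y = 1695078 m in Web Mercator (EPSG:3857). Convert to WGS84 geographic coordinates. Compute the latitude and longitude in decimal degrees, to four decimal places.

R = 6378137 m. λ = x/R = -178.69639771°.
φ = 2·arctan(exp(y/R)) − 90° = 2·arctan(1.30443) − 90° = 15.05099645°.

lat 15.0510°, lon -178.6964°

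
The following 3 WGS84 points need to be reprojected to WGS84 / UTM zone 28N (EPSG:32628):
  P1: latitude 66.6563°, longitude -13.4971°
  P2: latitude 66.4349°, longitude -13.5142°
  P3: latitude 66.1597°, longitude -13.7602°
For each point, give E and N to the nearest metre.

UTM zone 28N: λ₀ = -15°, k₀ = 0.9996.
P1 (66.6563°, -13.4971°) → (566448.787, 7393866.445) m.
P2 (66.4349°, -13.5142°) → (566279.962, 7369174.387) m.
P3 (66.1597°, -13.7602°) → (555915.228, 7338264.219) m.

P1: E 566449 m, N 7393866 m; P2: E 566280 m, N 7369174 m; P3: E 555915 m, N 7338264 m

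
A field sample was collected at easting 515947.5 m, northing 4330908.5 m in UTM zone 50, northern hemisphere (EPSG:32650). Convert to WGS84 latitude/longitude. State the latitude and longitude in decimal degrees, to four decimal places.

Zone 50N: λ₀ = 117°, k₀ = 0.9996, false easting 500000 m.
Meridian distance M = (N − FN)/k₀ = 4332641.6 m.
Inverse transverse Mercator on WGS84 gives φ = 39.12720035°, λ = 117.18449954°.

lat 39.1272°, lon 117.1845°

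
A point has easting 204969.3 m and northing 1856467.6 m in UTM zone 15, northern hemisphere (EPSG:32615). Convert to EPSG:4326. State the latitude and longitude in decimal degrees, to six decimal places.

Zone 15N: λ₀ = -93°, k₀ = 0.9996, false easting 500000 m.
Meridian distance M = (N − FN)/k₀ = 1857210.5 m.
Inverse transverse Mercator on WGS84 gives φ = 16.77270011°, λ = -95.76749980°.

lat 16.772700°, lon -95.767500°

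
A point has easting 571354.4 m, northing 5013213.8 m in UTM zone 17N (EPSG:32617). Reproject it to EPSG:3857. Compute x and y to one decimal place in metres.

Unproject from UTM 17N (λ₀ = -81°) → φ = 45.26880026°, λ = -80.09039968°.
Web Mercator (R = 6378137 m): x = -8915622.510 m, y = 5663938.317 m.

x -8915622.5 m, y 5663938.3 m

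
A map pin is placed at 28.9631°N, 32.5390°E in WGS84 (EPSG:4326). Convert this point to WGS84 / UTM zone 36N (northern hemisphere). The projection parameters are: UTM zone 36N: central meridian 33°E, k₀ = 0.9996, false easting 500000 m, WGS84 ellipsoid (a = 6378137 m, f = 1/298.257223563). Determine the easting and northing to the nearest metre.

Zone 36 central meridian λ₀ = 6×36 − 183 = 33°; Δλ = -0.4610°.
Transverse Mercator on WGS84 with k₀ = 0.9996 gives E = 455082.434 m, N = 3203984.929 m.

E 455082 m, N 3203985 m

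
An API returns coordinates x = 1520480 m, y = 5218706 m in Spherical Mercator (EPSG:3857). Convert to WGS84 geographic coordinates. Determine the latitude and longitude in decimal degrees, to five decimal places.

R = 6378137 m. λ = x/R = 13.65870423°.
φ = 2·arctan(exp(y/R)) − 90° = 2·arctan(2.26646) − 90° = 42.38420254°.

lat 42.38420°, lon 13.65870°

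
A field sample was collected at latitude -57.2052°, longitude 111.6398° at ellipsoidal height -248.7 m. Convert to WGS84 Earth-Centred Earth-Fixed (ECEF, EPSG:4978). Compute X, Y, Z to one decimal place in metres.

WGS84: a = 6378137 m, e² = 0.006694380; N(φ) = a/√(1−e²sin²φ) = 6393276.566 m.
X = (N+h)·cosφ·cosλ = -1276929.189 m; Y = (N+h)·cosφ·sinλ = 3218621.019 m; Z = (N(1−e²)+h)·sinφ = -5338102.470 m.

X -1276929.2 m, Y 3218621.0 m, Z -5338102.5 m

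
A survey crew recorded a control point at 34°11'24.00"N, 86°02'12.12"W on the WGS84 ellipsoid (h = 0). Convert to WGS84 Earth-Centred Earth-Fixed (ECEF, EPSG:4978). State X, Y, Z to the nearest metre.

X 365040 m, Y -5268814 m, Z 3563899 m

WGS84: a = 6378137 m, e² = 0.006694380; N(φ) = a/√(1−e²sin²φ) = 6384889.146 m.
X = (N+h)·cosφ·cosλ = 365040.126 m; Y = (N+h)·cosφ·sinλ = -5268813.641 m; Z = (N(1−e²)+h)·sinφ = 3563899.438 m.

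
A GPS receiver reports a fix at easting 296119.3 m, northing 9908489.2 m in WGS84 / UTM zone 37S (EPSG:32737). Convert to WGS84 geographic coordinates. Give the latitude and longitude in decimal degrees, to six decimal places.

lat -0.827500°, lon 37.167900°

Zone 37S: λ₀ = 39°, k₀ = 0.9996, false easting 500000 m, false northing 10000000 m.
Meridian distance M = (N − FN)/k₀ = -91547.4 m.
Inverse transverse Mercator on WGS84 gives φ = -0.82750031°, λ = 37.16790006°.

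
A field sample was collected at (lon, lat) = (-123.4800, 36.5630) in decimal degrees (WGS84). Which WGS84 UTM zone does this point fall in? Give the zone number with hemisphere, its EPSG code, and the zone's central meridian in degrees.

UTM zone = ⌊(λ + 180)/6⌋ + 1; -123.4800° ∈ [-126°, -120°) → zone 10.
Hemisphere: N (φ ≥ 0).
Central meridian λ₀ = 6×10 − 183 = -123°.
EPSG code: 32610.

Zone 10N (EPSG:32610), central meridian -123°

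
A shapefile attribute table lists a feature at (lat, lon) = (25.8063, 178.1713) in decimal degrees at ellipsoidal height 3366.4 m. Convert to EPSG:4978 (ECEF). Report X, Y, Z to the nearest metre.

WGS84: a = 6378137 m, e² = 0.006694380; N(φ) = a/√(1−e²sin²φ) = 6382186.721 m.
X = (N+h)·cosφ·cosλ = -5745799.896 m; Y = (N+h)·cosφ·sinλ = 183450.050 m; Z = (N(1−e²)+h)·sinφ = 2761224.043 m.

X -5745800 m, Y 183450 m, Z 2761224 m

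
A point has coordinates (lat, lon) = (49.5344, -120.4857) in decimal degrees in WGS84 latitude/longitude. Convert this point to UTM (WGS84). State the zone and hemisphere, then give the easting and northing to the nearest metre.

Longitude -120.4857° lies in the 6° band [-126°, -120°), giving zone 10; latitude is north of the equator, so 10N.
Zone 10 central meridian λ₀ = 6×10 − 183 = -123°; Δλ = +2.5143°.
Transverse Mercator on WGS84 with k₀ = 0.9996 gives E = 681917.581 m, N = 5489902.895 m.

Zone 10N: E 681918 m, N 5489903 m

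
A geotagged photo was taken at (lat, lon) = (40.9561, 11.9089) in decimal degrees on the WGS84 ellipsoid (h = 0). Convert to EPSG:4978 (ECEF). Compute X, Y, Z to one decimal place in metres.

WGS84: a = 6378137 m, e² = 0.006694380; N(φ) = a/√(1−e²sin²φ) = 6387329.465 m.
X = (N+h)·cosφ·cosλ = 4719965.389 m; Y = (N+h)·cosφ·sinλ = 995418.471 m; Z = (N(1−e²)+h)·sinφ = 4158742.579 m.

X 4719965.4 m, Y 995418.5 m, Z 4158742.6 m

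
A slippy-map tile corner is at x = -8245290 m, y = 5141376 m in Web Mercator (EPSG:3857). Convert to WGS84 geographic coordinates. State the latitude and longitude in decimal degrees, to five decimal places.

R = 6378137 m. λ = x/R = -74.06870029°.
φ = 2·arctan(exp(y/R)) − 90° = 2·arctan(2.23914) − 90° = 41.86899710°.

lat 41.86900°, lon -74.06870°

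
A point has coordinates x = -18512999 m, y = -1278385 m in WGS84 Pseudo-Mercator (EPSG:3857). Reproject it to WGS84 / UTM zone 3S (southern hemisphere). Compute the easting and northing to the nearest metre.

E 357614 m, N 8738608 m

Web Mercator inverse (R = 6378137 m) → φ = -11.40780030°, λ = -166.30509957°.
UTM 3S forward: E = 357614.049 m, N = 8738608.497 m.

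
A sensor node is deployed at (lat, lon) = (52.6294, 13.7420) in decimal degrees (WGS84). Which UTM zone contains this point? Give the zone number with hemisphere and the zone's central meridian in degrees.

Zone 33N, central meridian 15°

UTM zone = ⌊(λ + 180)/6⌋ + 1; 13.7420° ∈ [12°, 18°) → zone 33.
Hemisphere: N (φ ≥ 0).
Central meridian λ₀ = 6×33 − 183 = 15°.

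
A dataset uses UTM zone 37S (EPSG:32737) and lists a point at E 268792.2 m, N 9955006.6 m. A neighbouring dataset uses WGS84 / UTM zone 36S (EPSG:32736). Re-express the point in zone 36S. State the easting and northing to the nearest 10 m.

E 936820 m, N 9954930 m

UTM 37S → geographic: φ = -0.40680000°, λ = 36.92260018°.
UTM 36S (λ₀ = 33°) forward: E = 936819.900 m, N = 9954930.079 m.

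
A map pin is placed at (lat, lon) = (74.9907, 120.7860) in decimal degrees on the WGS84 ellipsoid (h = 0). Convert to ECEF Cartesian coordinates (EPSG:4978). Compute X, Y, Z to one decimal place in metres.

X -848089.6 m, Y 1423474.3 m, Z 6138496.9 m

WGS84: a = 6378137 m, e² = 0.006694380; N(φ) = a/√(1−e²sin²φ) = 6398147.783 m.
X = (N+h)·cosφ·cosλ = -848089.623 m; Y = (N+h)·cosφ·sinλ = 1423474.280 m; Z = (N(1−e²)+h)·sinφ = 6138496.934 m.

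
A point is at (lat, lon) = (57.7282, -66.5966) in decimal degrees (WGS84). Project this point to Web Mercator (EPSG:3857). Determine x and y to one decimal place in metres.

x -7413499.6 m, y 7910436.3 m

Web Mercator is spherical with R = a = 6378137 m.
x = R·λ = 6378137 × -1.162329941 = -7413499.601 m.
y = R·ln tan(π/4 + φ/2) = 6378137 × 1.240242451 = 7910436.269 m.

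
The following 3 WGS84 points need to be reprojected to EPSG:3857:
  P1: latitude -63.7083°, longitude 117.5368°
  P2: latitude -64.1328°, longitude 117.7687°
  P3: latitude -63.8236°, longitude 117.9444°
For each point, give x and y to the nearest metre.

Web Mercator: x = R·λ, y = R·ln tan(π/4+φ/2), R = 6378137 m.
P1 (-63.7083°, 117.5368°) → (13084136.725, -9276073.814) m.
P2 (-64.1328°, 117.7687°) → (13109951.715, -9383567.676) m.
P3 (-63.8236°, 117.9444°) → (13129510.550, -9305110.070) m.

P1: x 13084137 m, y -9276074 m; P2: x 13109952 m, y -9383568 m; P3: x 13129511 m, y -9305110 m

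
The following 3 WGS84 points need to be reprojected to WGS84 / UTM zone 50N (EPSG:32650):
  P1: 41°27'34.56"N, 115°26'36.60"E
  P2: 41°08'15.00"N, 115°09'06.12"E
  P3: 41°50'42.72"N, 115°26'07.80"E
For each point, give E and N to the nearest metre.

UTM zone 50N: λ₀ = 117°, k₀ = 0.9996.
P1 (41.4596°, 115.4435°) → (370007.491, 4590948.268) m.
P2 (41.1375°, 115.1517°) → (344874.958, 4555667.397) m.
P3 (41.8452°, 115.4355°) → (370116.472, 4633772.337) m.

P1: E 370007 m, N 4590948 m; P2: E 344875 m, N 4555667 m; P3: E 370116 m, N 4633772 m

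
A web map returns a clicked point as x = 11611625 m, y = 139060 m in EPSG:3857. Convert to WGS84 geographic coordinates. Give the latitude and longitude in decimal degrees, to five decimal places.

R = 6378137 m. λ = x/R = 104.30900211°.
φ = 2·arctan(exp(y/R)) − 90° = 2·arctan(1.02204) − 90° = 1.24909828°.

lat 1.24910°, lon 104.30900°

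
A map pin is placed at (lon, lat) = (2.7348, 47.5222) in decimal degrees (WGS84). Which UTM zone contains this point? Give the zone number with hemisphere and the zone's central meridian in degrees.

Zone 31N, central meridian 3°

UTM zone = ⌊(λ + 180)/6⌋ + 1; 2.7348° ∈ [0°, 6°) → zone 31.
Hemisphere: N (φ ≥ 0).
Central meridian λ₀ = 6×31 − 183 = 3°.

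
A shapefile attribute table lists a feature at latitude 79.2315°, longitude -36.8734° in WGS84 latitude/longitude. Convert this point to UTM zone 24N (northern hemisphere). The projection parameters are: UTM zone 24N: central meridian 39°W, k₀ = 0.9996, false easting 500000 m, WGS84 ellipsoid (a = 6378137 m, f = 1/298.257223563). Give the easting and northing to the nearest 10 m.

Zone 24 central meridian λ₀ = 6×24 − 183 = -39°; Δλ = +2.1266°.
Transverse Mercator on WGS84 with k₀ = 0.9996 gives E = 544347.662 m, N = 8796620.127 m.

E 544350 m, N 8796620 m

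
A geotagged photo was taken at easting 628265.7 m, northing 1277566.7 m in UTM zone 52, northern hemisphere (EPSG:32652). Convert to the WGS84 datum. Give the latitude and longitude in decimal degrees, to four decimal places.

Zone 52N: λ₀ = 129°, k₀ = 0.9996, false easting 500000 m.
Meridian distance M = (N − FN)/k₀ = 1278077.9 m.
Inverse transverse Mercator on WGS84 gives φ = 11.55459993°, λ = 130.17630026°.

lat 11.5546°, lon 130.1763°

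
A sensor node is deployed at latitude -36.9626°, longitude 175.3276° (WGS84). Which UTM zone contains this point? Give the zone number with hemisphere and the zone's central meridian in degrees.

UTM zone = ⌊(λ + 180)/6⌋ + 1; 175.3276° ∈ [174°, 180°) → zone 60.
Hemisphere: S (φ < 0).
Central meridian λ₀ = 6×60 − 183 = 177°.

Zone 60S, central meridian 177°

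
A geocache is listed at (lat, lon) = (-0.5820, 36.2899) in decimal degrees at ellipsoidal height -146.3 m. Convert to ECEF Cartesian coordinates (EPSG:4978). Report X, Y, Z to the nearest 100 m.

X 5140600 m, Y 3774800 m, Z -64400 m

WGS84: a = 6378137 m, e² = 0.006694380; N(φ) = a/√(1−e²sin²φ) = 6378139.203 m.
X = (N+h)·cosφ·cosλ = 5140605.167 m; Y = (N+h)·cosφ·sinλ = 3774754.937 m; Z = (N(1−e²)+h)·sinφ = -64351.658 m.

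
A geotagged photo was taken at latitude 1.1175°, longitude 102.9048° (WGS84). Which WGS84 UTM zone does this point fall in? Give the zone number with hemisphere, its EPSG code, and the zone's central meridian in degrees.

UTM zone = ⌊(λ + 180)/6⌋ + 1; 102.9048° ∈ [102°, 108°) → zone 48.
Hemisphere: N (φ ≥ 0).
Central meridian λ₀ = 6×48 − 183 = 105°.
EPSG code: 32648.

Zone 48N (EPSG:32648), central meridian 105°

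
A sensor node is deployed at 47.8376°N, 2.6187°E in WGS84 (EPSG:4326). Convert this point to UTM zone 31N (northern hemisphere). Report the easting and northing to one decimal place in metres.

Zone 31 central meridian λ₀ = 6×31 − 183 = 3°; Δλ = -0.3813°.
Transverse Mercator on WGS84 with k₀ = 0.9996 gives E = 471467.602 m, N = 5298320.770 m.

E 471467.6 m, N 5298320.8 m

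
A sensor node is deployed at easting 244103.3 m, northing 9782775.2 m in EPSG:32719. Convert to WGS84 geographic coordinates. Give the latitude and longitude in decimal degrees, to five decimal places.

Zone 19S: λ₀ = -69°, k₀ = 0.9996, false easting 500000 m, false northing 10000000 m.
Meridian distance M = (N − FN)/k₀ = -217311.7 m.
Inverse transverse Mercator on WGS84 gives φ = -1.96369995°, λ = -71.30040031°.

lat -1.96370°, lon -71.30040°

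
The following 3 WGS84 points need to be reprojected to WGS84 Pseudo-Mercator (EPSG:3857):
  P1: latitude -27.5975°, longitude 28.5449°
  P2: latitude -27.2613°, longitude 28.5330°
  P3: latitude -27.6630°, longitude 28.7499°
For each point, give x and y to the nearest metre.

P1: x 3177604 m, y -3198322 m; P2: x 3176279 m, y -3156156 m; P3: x 3200424 m, y -3206552 m

Web Mercator: x = R·λ, y = R·ln tan(π/4+φ/2), R = 6378137 m.
P1 (-27.5975°, 28.5449°) → (3177603.733, -3198321.872) m.
P2 (-27.2613°, 28.5330°) → (3176279.031, -3156155.833) m.
P3 (-27.6630°, 28.7499°) → (3200424.228, -3206551.856) m.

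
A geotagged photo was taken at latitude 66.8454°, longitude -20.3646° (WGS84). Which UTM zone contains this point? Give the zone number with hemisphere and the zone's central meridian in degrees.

UTM zone = ⌊(λ + 180)/6⌋ + 1; -20.3646° ∈ [-24°, -18°) → zone 27.
Hemisphere: N (φ ≥ 0).
Central meridian λ₀ = 6×27 − 183 = -21°.

Zone 27N, central meridian -21°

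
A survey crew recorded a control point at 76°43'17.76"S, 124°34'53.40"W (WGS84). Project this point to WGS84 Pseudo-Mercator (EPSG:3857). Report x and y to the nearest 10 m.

x -13868350 m, y -13717750 m

Web Mercator is spherical with R = a = 6378137 m.
x = R·λ = 6378137 × -2.174357362 = -13868349.142 m.
y = R·ln tan(π/4 + φ/2) = 6378137 × -2.150745674 = -13717750.558 m.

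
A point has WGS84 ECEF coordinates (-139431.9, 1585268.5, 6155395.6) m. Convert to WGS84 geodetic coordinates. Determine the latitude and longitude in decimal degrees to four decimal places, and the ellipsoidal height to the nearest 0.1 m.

lat 75.5974°, lon 95.0265°, h -302.2 m

λ = atan2(Y, X) = 95.02650105°; p = √(X²+Y²) = 1591388.5 m.
Bowring's method on WGS84 (a = 6378137 m, b = 6356752.314 m) gives φ = 75.59740034°, h = -302.202 m.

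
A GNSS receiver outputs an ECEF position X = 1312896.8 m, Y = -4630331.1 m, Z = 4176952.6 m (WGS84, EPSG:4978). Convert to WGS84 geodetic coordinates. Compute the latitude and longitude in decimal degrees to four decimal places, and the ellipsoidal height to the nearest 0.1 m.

lat 41.1443°, lon -74.1697°, h 3721.0 m

λ = atan2(Y, X) = -74.16969977°; p = √(X²+Y²) = 4812864.4 m.
Bowring's method on WGS84 (a = 6378137 m, b = 6356752.314 m) gives φ = 41.14429940°, h = 3721.013 m.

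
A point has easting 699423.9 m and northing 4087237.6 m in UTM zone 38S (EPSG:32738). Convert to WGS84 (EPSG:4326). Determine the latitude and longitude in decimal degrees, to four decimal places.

Zone 38S: λ₀ = 45°, k₀ = 0.9996, false easting 500000 m, false northing 10000000 m.
Meridian distance M = (N − FN)/k₀ = -5915128.5 m.
Inverse transverse Mercator on WGS84 gives φ = -53.32640027°, λ = 47.99460069°.

lat -53.3264°, lon 47.9946°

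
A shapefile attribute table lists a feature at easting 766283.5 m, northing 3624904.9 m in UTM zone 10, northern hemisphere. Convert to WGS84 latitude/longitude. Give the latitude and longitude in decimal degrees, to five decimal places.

Zone 10N: λ₀ = -123°, k₀ = 0.9996, false easting 500000 m.
Meridian distance M = (N − FN)/k₀ = 3626355.4 m.
Inverse transverse Mercator on WGS84 gives φ = 32.72979969°, λ = -120.15860028°.

lat 32.72980°, lon -120.15860°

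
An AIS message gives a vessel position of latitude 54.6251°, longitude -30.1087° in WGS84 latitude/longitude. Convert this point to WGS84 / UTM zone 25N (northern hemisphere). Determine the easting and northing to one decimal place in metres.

E 686646.6 m, N 6056915.5 m

Zone 25 central meridian λ₀ = 6×25 − 183 = -33°; Δλ = +2.8913°.
Transverse Mercator on WGS84 with k₀ = 0.9996 gives E = 686646.610 m, N = 6056915.499 m.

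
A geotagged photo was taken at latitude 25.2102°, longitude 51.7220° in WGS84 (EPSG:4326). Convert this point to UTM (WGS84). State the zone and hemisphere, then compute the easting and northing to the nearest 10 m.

Zone 39N: E 572730 m, N 2788420 m

Longitude 51.7220° lies in the 6° band [48°, 54°), giving zone 39; latitude is north of the equator, so 39N.
Zone 39 central meridian λ₀ = 6×39 − 183 = 51°; Δλ = +0.7220°.
Transverse Mercator on WGS84 with k₀ = 0.9996 gives E = 572733.604 m, N = 2788418.426 m.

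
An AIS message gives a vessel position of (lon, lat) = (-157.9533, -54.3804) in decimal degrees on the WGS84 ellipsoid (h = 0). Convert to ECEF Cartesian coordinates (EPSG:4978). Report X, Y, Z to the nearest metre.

WGS84: a = 6378137 m, e² = 0.006694380; N(φ) = a/√(1−e²sin²φ) = 6392291.481 m.
X = (N+h)·cosφ·cosλ = -3450654.054 m; Y = (N+h)·cosφ·sinλ = -1397427.441 m; Z = (N(1−e²)+h)·sinφ = -5161517.801 m.

X -3450654 m, Y -1397427 m, Z -5161518 m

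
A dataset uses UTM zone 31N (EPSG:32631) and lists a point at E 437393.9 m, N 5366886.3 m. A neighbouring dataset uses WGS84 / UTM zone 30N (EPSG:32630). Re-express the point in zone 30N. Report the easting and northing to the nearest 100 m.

UTM 31N → geographic: φ = 48.45199960°, λ = 2.15329939°.
UTM 30N (λ₀ = -3°) forward: E = 880981.291 m, N = 5379378.866 m.

E 881000 m, N 5379400 m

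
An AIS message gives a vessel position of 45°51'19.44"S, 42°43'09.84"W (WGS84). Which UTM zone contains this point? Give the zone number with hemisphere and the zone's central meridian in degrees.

Zone 23S, central meridian -45°

UTM zone = ⌊(λ + 180)/6⌋ + 1; -42.7194° ∈ [-48°, -42°) → zone 23.
Hemisphere: S (φ < 0).
Central meridian λ₀ = 6×23 − 183 = -45°.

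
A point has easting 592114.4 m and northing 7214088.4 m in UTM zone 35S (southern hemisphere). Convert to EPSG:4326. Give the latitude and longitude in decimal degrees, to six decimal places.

lat -25.186500°, lon 27.914200°

Zone 35S: λ₀ = 27°, k₀ = 0.9996, false easting 500000 m, false northing 10000000 m.
Meridian distance M = (N − FN)/k₀ = -2787026.4 m.
Inverse transverse Mercator on WGS84 gives φ = -25.18649960°, λ = 27.91419973°.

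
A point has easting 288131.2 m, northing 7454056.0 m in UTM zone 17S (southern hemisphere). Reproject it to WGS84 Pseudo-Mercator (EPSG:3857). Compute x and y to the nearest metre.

Unproject from UTM 17S (λ₀ = -81°) → φ = -23.00840004°, λ = -83.06719958°.
Web Mercator (R = 6378137 m): x = -9246998.359 m, y = -2633034.512 m.

x -9246998 m, y -2633035 m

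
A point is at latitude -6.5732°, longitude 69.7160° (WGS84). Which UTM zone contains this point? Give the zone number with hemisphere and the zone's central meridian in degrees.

Zone 42S, central meridian 69°

UTM zone = ⌊(λ + 180)/6⌋ + 1; 69.7160° ∈ [66°, 72°) → zone 42.
Hemisphere: S (φ < 0).
Central meridian λ₀ = 6×42 − 183 = 69°.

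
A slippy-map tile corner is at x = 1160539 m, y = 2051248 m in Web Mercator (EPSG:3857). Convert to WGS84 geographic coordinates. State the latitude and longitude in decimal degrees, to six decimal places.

lat 18.117002°, lon 10.425299°

R = 6378137 m. λ = x/R = 10.42529922°.
φ = 2·arctan(exp(y/R)) − 90° = 2·arctan(1.37934) − 90° = 18.11700219°.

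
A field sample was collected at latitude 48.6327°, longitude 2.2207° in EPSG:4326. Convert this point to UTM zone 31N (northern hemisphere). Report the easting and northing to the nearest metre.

Zone 31 central meridian λ₀ = 6×31 − 183 = 3°; Δλ = -0.7793°.
Transverse Mercator on WGS84 with k₀ = 0.9996 gives E = 442582.303 m, N = 5386919.149 m.

E 442582 m, N 5386919 m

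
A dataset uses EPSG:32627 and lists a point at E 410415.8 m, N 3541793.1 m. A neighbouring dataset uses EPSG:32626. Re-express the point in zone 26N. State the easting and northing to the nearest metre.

E 977369 m, N 3552572 m

UTM 27N → geographic: φ = 32.00870018°, λ = -21.94849957°.
UTM 26N (λ₀ = -27°) forward: E = 977368.849 m, N = 3552572.034 m.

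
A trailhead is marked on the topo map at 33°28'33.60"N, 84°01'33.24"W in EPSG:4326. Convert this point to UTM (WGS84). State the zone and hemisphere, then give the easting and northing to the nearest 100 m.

Zone 16N: E 776400 m, N 3708000 m

Longitude -84.0259° lies in the 6° band [-90°, -84°), giving zone 16; latitude is north of the equator, so 16N.
Zone 16 central meridian λ₀ = 6×16 − 183 = -87°; Δλ = +2.9741°.
Transverse Mercator on WGS84 with k₀ = 0.9996 gives E = 776375.566 m, N = 3708017.070 m.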